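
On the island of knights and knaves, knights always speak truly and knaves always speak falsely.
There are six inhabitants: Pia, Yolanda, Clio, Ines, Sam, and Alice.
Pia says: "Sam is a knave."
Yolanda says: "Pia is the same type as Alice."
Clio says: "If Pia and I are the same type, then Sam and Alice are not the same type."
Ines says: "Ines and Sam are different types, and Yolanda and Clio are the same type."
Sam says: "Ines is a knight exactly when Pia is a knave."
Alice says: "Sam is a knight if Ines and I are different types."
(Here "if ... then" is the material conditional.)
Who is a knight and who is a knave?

Knights: Pia, Yolanda, Clio, Ines, and Alice. Knaves: Sam.

Pia is a knight, so "Sam is a knave" must be True — and it is.
Yolanda is a knight; "Pia is the same type as Alice" is True, as required.
As a knight, Clio's statement "if Pia and I are the same type, then Sam and Alice are not the same type" should be True; it is.
As a knight, Ines's statement "Ines and Sam are different types, and Yolanda and Clio are the same type" should be True; it is.
Sam (knave): "Ines is a knight exactly when Pia is a knave" — False. ✓
Alice is a knight, and the claim "Sam is a knight if Ines and I are different types" is indeed True.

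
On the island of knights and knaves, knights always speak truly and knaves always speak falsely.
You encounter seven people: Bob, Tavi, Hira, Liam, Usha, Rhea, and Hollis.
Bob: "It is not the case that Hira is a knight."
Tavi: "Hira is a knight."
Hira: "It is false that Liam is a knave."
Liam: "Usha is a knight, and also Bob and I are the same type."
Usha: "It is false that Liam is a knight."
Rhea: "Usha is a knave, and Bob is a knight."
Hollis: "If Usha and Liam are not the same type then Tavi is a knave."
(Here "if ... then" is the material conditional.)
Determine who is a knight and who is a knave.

Knights: Bob, Usha, and Hollis. Knaves: Tavi, Hira, Liam, and Rhea.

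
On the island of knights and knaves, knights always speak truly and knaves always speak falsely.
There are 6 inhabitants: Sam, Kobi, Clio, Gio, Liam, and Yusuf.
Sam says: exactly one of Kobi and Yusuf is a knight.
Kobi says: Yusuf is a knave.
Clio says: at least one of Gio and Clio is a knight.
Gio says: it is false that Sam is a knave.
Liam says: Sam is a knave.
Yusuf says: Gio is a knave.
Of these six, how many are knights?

4

The unique consistent assignment is Sam=knight, Kobi=knight, Clio=knight, Gio=knight, Liam=knave, Yusuf=knave.
That has 4 knights.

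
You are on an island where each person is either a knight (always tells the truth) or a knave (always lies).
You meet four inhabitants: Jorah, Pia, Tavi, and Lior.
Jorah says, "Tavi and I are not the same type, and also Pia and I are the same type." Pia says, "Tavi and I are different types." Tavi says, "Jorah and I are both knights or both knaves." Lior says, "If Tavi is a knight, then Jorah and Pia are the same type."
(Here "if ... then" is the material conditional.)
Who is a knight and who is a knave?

Knights: Jorah, Pia, and Lior. Knaves: Tavi.

Jorah is a knight; "Tavi and I are not the same type, and also Pia and I are the same type" is True, as required.
Pia is a knight, and the claim "Tavi and I are different types" is indeed True.
As a knave, Tavi's statement "Jorah and I are both knights or both knaves" should be false; it is.
Lior is a knight, and the claim "if Tavi is a knight, then Jorah and Pia are the same type" is indeed True.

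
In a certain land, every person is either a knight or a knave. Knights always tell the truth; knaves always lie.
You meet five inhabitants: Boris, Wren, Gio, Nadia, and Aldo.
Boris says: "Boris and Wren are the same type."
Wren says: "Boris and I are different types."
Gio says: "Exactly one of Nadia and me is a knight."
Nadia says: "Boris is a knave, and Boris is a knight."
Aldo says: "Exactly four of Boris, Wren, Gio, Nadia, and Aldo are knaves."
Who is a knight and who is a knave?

Boris is a knave, so "Boris and Wren are the same type" must be false — and it is.
Wren is a knight, and the claim "Boris and I are different types" is indeed true.
Gio is a knight; "exactly one of Nadia and me is a knight" is true, as required.
Nadia (knave): "Boris is a knave, and Boris is a knight" — false. ✓
Aldo (knave): "exactly four of Boris, Wren, Gio, Nadia, and Aldo are knaves" — false. ✓

Boris is a knave, Wren is a knight, Gio is a knight, Nadia is a knave, and Aldo is a knave.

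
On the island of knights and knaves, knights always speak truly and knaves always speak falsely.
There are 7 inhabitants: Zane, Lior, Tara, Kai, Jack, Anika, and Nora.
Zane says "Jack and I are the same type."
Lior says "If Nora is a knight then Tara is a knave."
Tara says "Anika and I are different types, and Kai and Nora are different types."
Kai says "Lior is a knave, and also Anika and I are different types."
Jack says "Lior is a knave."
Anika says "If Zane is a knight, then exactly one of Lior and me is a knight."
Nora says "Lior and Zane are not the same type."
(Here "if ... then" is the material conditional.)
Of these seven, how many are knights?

4

The unique consistent assignment is Zane=knight, Lior=knave, Tara=knight, Kai=knave, Jack=knight, Anika=knave, Nora=knight.
That has 4 knights.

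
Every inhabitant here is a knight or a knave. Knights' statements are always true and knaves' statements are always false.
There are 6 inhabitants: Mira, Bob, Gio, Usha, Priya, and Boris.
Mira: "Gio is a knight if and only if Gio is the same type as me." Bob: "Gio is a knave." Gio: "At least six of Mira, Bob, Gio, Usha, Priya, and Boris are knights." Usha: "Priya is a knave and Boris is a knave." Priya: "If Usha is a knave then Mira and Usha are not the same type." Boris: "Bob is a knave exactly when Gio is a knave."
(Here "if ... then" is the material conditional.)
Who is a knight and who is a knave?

Since Mira is a knight, "Gio is a knight if and only if Gio is the same type as me" needs to be true, which holds.
Bob is a knight, so "Gio is a knave" must be true — and it is.
As a knave, Gio's statement "at least six of Mira, Bob, Gio, Usha, Priya, and Boris are knights" should be False; it is.
Usha is a knave, so "Priya is a knave and Boris is a knave" must be False — and it is.
Priya is a knight, so "if Usha is a knave then Mira and Usha are not the same type" must be true — and it is.
Boris is a knave, so "Bob is a knave exactly when Gio is a knave" must be False — and it is.

Mira is a knight, Bob is a knight, Gio is a knave, Usha is a knave, Priya is a knight, and Boris is a knave.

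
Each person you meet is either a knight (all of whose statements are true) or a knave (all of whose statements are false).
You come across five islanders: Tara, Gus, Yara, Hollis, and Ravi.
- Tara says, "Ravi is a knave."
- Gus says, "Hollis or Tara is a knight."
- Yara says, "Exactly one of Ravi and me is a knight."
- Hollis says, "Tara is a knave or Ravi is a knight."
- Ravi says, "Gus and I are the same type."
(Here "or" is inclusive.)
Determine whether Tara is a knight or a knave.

Consistent assignments: {Tara=knight, Gus=knight, Yara=knight, Hollis=knave, Ravi=knave}; {Tara=knight, Gus=knight, Yara=knave, Hollis=knave, Ravi=knave}
In every consistent assignment, Tara is a knight.

Tara is a knight.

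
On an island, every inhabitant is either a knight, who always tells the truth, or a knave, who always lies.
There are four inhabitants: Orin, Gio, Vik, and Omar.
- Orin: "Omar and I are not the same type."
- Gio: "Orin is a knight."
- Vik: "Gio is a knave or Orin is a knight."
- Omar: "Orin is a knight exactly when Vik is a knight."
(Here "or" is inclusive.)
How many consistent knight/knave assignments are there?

1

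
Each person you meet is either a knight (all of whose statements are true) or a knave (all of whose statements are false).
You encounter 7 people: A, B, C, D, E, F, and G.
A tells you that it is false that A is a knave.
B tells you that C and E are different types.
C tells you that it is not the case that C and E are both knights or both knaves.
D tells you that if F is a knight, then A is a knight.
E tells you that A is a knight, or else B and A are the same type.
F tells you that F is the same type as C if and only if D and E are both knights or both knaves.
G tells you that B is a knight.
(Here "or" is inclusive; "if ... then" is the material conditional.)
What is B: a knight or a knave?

B is a knight.

Consistent assignments: {A=knave, B=knight, C=knight, D=knave, E=knave, F=knight, G=knight}
In every consistent assignment, B is a knight.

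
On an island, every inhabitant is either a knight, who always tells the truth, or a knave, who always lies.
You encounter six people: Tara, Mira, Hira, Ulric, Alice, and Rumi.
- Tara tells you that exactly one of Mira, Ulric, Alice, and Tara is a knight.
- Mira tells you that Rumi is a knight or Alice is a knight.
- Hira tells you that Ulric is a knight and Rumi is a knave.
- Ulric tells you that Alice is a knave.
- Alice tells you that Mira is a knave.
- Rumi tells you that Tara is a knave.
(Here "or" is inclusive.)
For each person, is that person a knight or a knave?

Tara is a knave, and the claim "exactly one of Mira, Ulric, Alice, and Tara is a knight" is indeed False.
Mira (knight): "Rumi is a knight or Alice is a knight" — True. ✓
Hira is a knave; "Ulric is a knight and Rumi is a knave" is False, as required.
Ulric (knight): "Alice is a knave" — True. ✓
Alice is a knave, so "Mira is a knave" must be False — and it is.
Rumi (knight): "Tara is a knave" — True. ✓

Knights: Mira, Ulric, and Rumi. Knaves: Tara, Hira, and Alice.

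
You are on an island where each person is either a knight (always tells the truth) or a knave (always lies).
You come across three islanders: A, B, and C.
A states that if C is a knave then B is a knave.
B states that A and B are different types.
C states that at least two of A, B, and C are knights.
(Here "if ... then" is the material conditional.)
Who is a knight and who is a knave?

Suppose A is a knight. Then A's statement "if C is a knave then B is a knave" would have to be true. Checking the 4 ways to assign the others, none is consistent with every speaker.
(For instance, with B=knight, C=knave, A's claim "if C is a knave then B is a knave" comes out false where it would need to be true.)
So A must be a knave, making "if C is a knave then B is a knave" false. Taking A=knave, B=knight, C=knave, each remaining statement checks out:
  B (knight): "A and B are different types" — true. ✓
  C (knave): "at least two of A, B, and C are knights" — false. ✓
This is the unique consistent assignment.

A is a knave, B is a knight, and C is a knave.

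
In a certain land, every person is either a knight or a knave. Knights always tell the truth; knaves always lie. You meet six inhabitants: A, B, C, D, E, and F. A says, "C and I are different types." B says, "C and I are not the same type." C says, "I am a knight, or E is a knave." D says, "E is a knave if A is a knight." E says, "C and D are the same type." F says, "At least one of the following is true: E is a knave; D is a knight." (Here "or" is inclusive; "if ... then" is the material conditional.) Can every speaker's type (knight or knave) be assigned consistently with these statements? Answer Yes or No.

Yes

One consistent assignment: A=knight, B=knight, C=knave, D=knave, E=knight, F=knave.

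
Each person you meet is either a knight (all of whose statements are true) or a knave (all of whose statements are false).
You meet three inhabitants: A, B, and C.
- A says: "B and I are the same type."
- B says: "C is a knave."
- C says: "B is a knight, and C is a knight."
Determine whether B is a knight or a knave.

B is a knight.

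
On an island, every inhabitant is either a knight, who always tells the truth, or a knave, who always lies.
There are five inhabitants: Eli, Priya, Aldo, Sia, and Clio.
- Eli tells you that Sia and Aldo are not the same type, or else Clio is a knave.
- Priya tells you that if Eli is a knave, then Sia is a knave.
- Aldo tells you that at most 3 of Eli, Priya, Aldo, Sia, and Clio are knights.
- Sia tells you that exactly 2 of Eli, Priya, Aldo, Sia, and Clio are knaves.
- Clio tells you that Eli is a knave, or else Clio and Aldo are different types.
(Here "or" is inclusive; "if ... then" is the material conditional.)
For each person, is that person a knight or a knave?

Eli is a knave, Priya is a knave, Aldo is a knight, Sia is a knight, and Clio is a knight.

Suppose Eli is a knight. Then Eli's statement "Sia and Aldo are not the same type, or else Clio is a knave" would have to be true. Checking the 16 ways to assign the others, none is consistent with every speaker.
(For instance, with Priya=knave, Aldo=knight, Sia=knight, Clio=knight, Eli's claim "Sia and Aldo are not the same type, or else Clio is a knave" comes out false where it would need to be true.)
So Eli must be a knave, making "Sia and Aldo are not the same type, or else Clio is a knave" false. Taking Eli=knave, Priya=knave, Aldo=knight, Sia=knight, Clio=knight, each remaining statement checks out:
  Priya (knave): "if Eli is a knave, then Sia is a knave" — false. ✓
  Aldo (knight): "at most 3 of Eli, Priya, Aldo, Sia, and Clio are knights" — true. ✓
  Sia (knight): "exactly 2 of Eli, Priya, Aldo, Sia, and Clio are knaves" — true. ✓
  Clio (knight): "Eli is a knave, or else Clio and Aldo are different types" — true. ✓
This is the unique consistent assignment.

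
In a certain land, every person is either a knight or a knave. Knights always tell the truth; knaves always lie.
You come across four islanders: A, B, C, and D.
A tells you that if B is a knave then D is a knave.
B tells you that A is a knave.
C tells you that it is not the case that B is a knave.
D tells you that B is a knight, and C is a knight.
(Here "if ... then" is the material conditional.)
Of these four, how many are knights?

1

The unique consistent assignment is A=knight, B=knave, C=knave, D=knave.
That has 1 knight.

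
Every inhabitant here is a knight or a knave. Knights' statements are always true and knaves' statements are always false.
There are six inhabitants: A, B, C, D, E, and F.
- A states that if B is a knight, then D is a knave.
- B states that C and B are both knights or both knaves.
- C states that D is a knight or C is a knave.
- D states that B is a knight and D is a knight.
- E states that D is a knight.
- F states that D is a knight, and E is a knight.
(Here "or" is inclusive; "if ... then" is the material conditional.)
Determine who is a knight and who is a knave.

A is a knave, B is a knight, C is a knight, D is a knight, E is a knight, and F is a knight.

A is a knave, so "if B is a knight, then D is a knave" must be false — and it is.
As a knight, B's statement "C and B are both knights or both knaves" should be True; it is.
As a knight, C's statement "D is a knight or C is a knave" should be True; it is.
As a knight, D's statement "B is a knight and D is a knight" should be True; it is.
Since E is a knight, "D is a knight" needs to be True, which holds.
F is a knight; "D is a knight, and E is a knight" is True, as required.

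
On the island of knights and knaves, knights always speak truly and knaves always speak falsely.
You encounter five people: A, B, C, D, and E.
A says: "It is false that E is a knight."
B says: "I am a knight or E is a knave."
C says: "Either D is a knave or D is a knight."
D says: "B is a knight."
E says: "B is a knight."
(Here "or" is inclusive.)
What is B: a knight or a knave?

B is a knight.

Consistent assignments: {A=knave, B=knight, C=knight, D=knight, E=knight}
In every consistent assignment, B is a knight.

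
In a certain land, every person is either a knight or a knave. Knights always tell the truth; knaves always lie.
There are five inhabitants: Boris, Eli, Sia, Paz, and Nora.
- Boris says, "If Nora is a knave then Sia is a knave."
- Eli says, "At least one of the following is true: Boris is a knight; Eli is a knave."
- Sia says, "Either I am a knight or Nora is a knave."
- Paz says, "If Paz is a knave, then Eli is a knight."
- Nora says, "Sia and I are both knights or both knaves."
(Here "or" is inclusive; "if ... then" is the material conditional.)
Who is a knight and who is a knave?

Knights: Boris, Eli, Sia, Paz, and Nora. Knaves: none.

Since Boris is a knight, "if Nora is a knave then Sia is a knave" needs to be True, which holds.
As a knight, Eli's statement "at least one of the following is true: Boris is a knight; Eli is a knave" should be True; it is.
Since Sia is a knight, "either I am a knight or Nora is a knave" needs to be True, which holds.
Paz is a knight, and the claim "if Paz is a knave, then Eli is a knight" is indeed True.
Nora (knight): "Sia and I are both knights or both knaves" — True. ✓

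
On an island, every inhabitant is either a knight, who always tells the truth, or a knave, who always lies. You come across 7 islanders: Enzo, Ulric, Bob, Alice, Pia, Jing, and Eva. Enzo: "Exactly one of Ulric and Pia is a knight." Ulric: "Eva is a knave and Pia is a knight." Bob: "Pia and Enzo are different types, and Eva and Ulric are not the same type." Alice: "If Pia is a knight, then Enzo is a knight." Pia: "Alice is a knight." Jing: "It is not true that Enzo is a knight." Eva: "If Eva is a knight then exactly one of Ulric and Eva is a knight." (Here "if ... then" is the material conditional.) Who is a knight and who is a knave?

Enzo (knight): "exactly one of Ulric and Pia is a knight" — True. ✓
Ulric is a knave, and the claim "Eva is a knave and Pia is a knight" is indeed false.
Bob is a knave, and the claim "Pia and Enzo are different types, and Eva and Ulric are not the same type" is indeed false.
Alice is a knight, and the claim "if Pia is a knight, then Enzo is a knight" is indeed True.
Since Pia is a knight, "Alice is a knight" needs to be True, which holds.
Jing is a knave, and the claim "it is not true that Enzo is a knight" is indeed false.
Eva is a knight, and the claim "if Eva is a knight then exactly one of Ulric and Eva is a knight" is indeed True.

Knights: Enzo, Alice, Pia, and Eva. Knaves: Ulric, Bob, and Jing.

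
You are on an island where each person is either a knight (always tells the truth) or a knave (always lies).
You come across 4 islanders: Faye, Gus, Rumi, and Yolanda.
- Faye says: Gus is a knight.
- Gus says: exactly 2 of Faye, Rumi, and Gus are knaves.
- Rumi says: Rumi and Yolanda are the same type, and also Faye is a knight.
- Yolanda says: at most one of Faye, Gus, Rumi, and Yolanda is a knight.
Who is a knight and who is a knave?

Since Faye is a knave, "Gus is a knight" needs to be False, which holds.
Gus is a knave, so "exactly 2 of Faye, Rumi, and Gus are knaves" must be False — and it is.
Rumi is a knave, so "Rumi and Yolanda are the same type, and also Faye is a knight" must be False — and it is.
Since Yolanda is a knight, "at most one of Faye, Gus, Rumi, and Yolanda is a knight" needs to be true, which holds.

Faye is a knave, Gus is a knave, Rumi is a knave, and Yolanda is a knight.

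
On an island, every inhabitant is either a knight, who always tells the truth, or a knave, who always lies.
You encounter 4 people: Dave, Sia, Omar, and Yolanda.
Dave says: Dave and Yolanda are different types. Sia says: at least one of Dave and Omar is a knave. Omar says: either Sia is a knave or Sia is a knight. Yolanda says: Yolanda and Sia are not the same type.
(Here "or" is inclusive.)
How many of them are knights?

2

The unique consistent assignment is Dave=knight, Sia=knave, Omar=knight, Yolanda=knave.
That has 2 knights.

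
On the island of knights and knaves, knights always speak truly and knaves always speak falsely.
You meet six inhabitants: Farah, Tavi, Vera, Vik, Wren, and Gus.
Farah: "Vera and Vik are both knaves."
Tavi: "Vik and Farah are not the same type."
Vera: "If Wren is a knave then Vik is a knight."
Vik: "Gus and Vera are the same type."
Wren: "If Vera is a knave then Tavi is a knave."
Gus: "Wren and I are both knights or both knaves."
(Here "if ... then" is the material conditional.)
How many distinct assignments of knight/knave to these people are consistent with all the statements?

2

Consistent assignments:
  Farah=knave, Tavi=knight, Vera=knight, Vik=knight, Wren=knight, Gus=knight
  Farah=knave, Tavi=knave, Vera=knight, Vik=knave, Wren=knight, Gus=knave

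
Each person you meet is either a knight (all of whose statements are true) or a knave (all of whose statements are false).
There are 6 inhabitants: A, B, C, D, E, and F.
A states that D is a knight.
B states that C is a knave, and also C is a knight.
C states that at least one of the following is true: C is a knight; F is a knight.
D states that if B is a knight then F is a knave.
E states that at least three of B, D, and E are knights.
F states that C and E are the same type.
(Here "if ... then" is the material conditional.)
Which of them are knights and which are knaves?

Knights: A, C, and D. Knaves: B, E, and F.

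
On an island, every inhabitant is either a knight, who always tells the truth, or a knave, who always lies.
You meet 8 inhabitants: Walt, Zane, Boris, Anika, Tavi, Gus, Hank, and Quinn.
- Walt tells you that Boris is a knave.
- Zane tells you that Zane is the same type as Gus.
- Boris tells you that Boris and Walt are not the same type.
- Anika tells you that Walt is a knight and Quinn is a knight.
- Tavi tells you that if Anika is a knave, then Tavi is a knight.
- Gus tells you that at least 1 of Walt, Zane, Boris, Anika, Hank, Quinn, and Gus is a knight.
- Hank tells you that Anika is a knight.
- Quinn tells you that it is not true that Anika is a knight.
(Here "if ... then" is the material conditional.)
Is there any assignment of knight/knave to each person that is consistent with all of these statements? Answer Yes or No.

Yes

One consistent assignment: Walt=knave, Zane=knight, Boris=knight, Anika=knave, Tavi=knight, Gus=knight, Hank=knave, Quinn=knight.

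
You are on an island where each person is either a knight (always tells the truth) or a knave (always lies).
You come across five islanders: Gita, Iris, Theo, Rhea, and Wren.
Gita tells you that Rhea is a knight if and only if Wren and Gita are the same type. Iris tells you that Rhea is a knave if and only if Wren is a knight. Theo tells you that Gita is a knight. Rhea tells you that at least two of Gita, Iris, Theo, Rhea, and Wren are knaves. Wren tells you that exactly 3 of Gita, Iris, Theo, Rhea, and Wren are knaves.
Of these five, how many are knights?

2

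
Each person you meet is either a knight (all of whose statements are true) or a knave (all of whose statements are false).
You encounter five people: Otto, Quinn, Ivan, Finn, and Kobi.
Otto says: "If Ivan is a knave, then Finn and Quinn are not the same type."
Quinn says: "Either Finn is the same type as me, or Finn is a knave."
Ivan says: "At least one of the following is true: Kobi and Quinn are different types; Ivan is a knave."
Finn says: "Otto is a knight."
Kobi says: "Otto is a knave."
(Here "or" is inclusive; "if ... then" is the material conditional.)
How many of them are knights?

4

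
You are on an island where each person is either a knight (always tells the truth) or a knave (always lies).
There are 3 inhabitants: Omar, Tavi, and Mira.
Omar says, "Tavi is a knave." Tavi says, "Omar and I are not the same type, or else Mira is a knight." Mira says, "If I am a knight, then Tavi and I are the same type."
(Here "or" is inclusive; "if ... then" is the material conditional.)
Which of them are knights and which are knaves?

Suppose Omar is a knight. Then Omar's statement "Tavi is a knave" would have to be true. Checking the 4 ways to assign the others, none is consistent with every speaker.
(For instance, with Tavi=knight, Mira=knight, Omar's claim "Tavi is a knave" comes out false where it would need to be true.)
So Omar must be a knave, making "Tavi is a knave" false. Taking Omar=knave, Tavi=knight, Mira=knight, each remaining statement checks out:
  Tavi (knight): "Omar and I are not the same type, or else Mira is a knight" — true. ✓
  Mira (knight): "if I am a knight, then Tavi and I are the same type" — true. ✓
This is the unique consistent assignment.

Omar is a knave, Tavi is a knight, and Mira is a knight.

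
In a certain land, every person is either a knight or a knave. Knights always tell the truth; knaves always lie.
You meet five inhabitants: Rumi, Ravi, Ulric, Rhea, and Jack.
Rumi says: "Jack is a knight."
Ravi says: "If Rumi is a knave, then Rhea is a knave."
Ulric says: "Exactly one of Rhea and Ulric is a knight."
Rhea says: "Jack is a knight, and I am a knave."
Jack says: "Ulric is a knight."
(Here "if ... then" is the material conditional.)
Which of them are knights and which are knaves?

As a knave, Rumi's statement "Jack is a knight" should be False; it is.
Ravi (knight): "if Rumi is a knave, then Rhea is a knave" — True. ✓
Ulric (knave): "exactly one of Rhea and Ulric is a knight" — False. ✓
Rhea (knave): "Jack is a knight, and I am a knave" — False. ✓
Since Jack is a knave, "Ulric is a knight" needs to be False, which holds.

Rumi is a knave, Ravi is a knight, Ulric is a knave, Rhea is a knave, and Jack is a knave.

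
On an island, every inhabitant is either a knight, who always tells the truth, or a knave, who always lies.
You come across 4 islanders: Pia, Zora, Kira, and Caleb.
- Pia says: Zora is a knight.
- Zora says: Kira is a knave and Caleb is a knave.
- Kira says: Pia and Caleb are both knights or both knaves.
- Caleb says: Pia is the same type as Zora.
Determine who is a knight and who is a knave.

Pia is a knave, and the claim "Zora is a knight" is indeed false.
As a knave, Zora's statement "Kira is a knave and Caleb is a knave" should be false; it is.
Since Kira is a knave, "Pia and Caleb are both knights or both knaves" needs to be false, which holds.
Caleb is a knight, so "Pia is the same type as Zora" must be True — and it is.

Pia is a knave, Zora is a knave, Kira is a knave, and Caleb is a knight.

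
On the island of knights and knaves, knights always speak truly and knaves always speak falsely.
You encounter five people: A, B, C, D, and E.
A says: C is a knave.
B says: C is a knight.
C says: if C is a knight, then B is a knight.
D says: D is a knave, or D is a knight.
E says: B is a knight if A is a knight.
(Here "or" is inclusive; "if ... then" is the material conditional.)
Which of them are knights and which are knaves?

A is a knave, B is a knight, C is a knight, D is a knight, and E is a knight.

Suppose A is a knight. Then A's statement "C is a knave" would have to be true. Checking the 16 ways to assign the others, none is consistent with every speaker.
(For instance, with B=knight, C=knight, D=knight, E=knight, A's claim "C is a knave" comes out false where it would need to be true.)
So A must be a knave, making "C is a knave" false. Taking A=knave, B=knight, C=knight, D=knight, E=knight, each remaining statement checks out:
  B (knight): "C is a knight" — true. ✓
  C (knight): "if C is a knight, then B is a knight" — true. ✓
  D (knight): "D is a knave, or D is a knight" — true. ✓
  E (knight): "B is a knight if A is a knight" — true. ✓
This is the unique consistent assignment.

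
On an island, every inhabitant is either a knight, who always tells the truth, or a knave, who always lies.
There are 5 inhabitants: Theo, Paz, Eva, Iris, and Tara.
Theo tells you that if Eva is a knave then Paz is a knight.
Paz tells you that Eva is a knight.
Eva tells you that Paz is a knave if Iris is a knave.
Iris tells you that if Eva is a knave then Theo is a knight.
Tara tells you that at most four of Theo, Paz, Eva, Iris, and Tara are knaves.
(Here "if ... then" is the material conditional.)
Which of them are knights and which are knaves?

Knights: Theo, Paz, Eva, Iris, and Tara. Knaves: none.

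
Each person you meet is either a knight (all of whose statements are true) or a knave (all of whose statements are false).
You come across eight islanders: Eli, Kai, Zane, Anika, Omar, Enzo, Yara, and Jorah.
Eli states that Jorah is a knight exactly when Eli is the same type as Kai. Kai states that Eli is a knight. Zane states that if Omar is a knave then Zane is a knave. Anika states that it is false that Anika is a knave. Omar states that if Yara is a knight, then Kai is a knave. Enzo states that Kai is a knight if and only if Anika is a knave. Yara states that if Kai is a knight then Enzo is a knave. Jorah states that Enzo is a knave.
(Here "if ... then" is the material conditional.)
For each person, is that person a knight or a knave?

Eli is a knave, Kai is a knave, Zane is a knight, Anika is a knight, Omar is a knight, Enzo is a knight, Yara is a knight, and Jorah is a knave.

Eli is a knave, so "Jorah is a knight exactly when Eli is the same type as Kai" must be false — and it is.
Kai (knave): "Eli is a knight" — false. ✓
Zane is a knight, so "if Omar is a knave then Zane is a knave" must be True — and it is.
Anika is a knight, so "it is false that Anika is a knave" must be True — and it is.
Omar is a knight, so "if Yara is a knight, then Kai is a knave" must be True — and it is.
As a knight, Enzo's statement "Kai is a knight if and only if Anika is a knave" should be True; it is.
Yara is a knight; "if Kai is a knight then Enzo is a knave" is True, as required.
Jorah is a knave, so "Enzo is a knave" must be false — and it is.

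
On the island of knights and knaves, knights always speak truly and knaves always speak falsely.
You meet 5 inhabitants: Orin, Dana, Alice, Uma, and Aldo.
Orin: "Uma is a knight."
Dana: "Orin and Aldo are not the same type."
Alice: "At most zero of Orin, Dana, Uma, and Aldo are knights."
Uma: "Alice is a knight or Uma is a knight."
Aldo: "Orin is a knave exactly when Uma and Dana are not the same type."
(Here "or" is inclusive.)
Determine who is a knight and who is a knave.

Knights: Dana and Aldo. Knaves: Orin, Alice, and Uma.

Orin is a knave, so "Uma is a knight" must be False — and it is.
Dana is a knight, and the claim "Orin and Aldo are not the same type" is indeed True.
Since Alice is a knave, "at most zero of Orin, Dana, Uma, and Aldo are knights" needs to be False, which holds.
As a knave, Uma's statement "Alice is a knight or Uma is a knight" should be False; it is.
Aldo is a knight; "Orin is a knave exactly when Uma and Dana are not the same type" is True, as required.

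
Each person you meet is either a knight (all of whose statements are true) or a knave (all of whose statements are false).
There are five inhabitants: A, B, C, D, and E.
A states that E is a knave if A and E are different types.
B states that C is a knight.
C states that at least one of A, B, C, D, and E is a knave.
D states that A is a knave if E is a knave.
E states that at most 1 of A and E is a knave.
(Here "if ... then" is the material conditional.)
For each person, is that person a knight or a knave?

A is a knave, B is a knight, C is a knight, D is a knight, and E is a knight.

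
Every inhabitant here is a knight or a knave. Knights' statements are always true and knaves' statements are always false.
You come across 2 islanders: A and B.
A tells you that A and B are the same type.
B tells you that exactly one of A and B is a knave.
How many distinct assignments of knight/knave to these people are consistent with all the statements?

1

Consistent assignments:
  A=knave, B=knight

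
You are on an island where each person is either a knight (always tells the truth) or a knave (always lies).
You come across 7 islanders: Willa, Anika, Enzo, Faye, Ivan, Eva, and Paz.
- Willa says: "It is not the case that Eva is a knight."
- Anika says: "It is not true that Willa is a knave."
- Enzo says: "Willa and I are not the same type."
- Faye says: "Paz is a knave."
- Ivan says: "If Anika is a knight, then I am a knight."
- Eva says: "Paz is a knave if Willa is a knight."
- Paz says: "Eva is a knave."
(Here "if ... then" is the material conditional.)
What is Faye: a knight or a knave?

Faye is a knight.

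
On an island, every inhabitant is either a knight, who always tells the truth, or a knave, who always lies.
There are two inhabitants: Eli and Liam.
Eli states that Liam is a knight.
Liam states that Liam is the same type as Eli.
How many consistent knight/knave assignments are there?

1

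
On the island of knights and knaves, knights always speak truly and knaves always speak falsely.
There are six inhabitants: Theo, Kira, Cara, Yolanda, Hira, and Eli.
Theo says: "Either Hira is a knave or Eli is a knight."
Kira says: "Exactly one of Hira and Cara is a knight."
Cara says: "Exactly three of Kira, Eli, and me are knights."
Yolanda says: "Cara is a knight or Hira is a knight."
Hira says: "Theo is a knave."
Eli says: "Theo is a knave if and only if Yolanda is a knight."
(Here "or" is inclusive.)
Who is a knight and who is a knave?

Knights: Theo and Eli. Knaves: Kira, Cara, Yolanda, and Hira.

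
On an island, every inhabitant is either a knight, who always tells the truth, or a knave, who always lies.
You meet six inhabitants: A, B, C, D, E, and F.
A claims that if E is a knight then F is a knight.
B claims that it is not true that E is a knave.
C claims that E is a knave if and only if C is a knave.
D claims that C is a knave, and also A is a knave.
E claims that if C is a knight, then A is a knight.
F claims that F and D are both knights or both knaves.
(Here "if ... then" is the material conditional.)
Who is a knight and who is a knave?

A is a knave; "if E is a knight then F is a knight" is False, as required.
B (knight): "it is not true that E is a knave" — True. ✓
C is a knave; "E is a knave if and only if C is a knave" is False, as required.
D is a knight, and the claim "C is a knave, and also A is a knave" is indeed True.
E is a knight; "if C is a knight, then A is a knight" is True, as required.
F is a knave; "F and D are both knights or both knaves" is False, as required.

A is a knave, B is a knight, C is a knave, D is a knight, E is a knight, and F is a knave.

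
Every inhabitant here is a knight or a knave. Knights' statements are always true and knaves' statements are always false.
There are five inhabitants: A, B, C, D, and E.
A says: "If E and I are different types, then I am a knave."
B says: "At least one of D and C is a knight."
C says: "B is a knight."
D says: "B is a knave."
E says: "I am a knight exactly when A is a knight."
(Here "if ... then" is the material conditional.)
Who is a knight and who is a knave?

A is a knight, B is a knight, C is a knight, D is a knave, and E is a knight.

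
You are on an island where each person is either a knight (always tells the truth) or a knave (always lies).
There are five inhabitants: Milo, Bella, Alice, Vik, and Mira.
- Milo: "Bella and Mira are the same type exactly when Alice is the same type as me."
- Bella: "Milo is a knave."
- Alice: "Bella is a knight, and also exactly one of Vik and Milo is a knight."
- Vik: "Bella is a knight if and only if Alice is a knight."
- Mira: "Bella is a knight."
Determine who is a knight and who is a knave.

Milo is a knave, Bella is a knight, Alice is a knight, Vik is a knight, and Mira is a knight.

Milo (knave): "Bella and Mira are the same type exactly when Alice is the same type as me" — False. ✓
Bella is a knight; "Milo is a knave" is true, as required.
Alice is a knight; "Bella is a knight, and also exactly one of Vik and Milo is a knight" is true, as required.
Vik is a knight, and the claim "Bella is a knight if and only if Alice is a knight" is indeed true.
As a knight, Mira's statement "Bella is a knight" should be true; it is.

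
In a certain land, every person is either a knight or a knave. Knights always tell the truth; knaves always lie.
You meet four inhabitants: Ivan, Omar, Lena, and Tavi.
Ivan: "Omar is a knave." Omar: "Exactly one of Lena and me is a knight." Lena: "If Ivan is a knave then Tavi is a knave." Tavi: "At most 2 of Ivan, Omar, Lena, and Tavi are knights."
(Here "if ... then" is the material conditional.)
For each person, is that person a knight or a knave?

Ivan is a knave, Omar is a knight, Lena is a knave, and Tavi is a knight.

Ivan (knave): "Omar is a knave" — False. ✓
Omar is a knight, so "exactly one of Lena and me is a knight" must be True — and it is.
Lena (knave): "if Ivan is a knave then Tavi is a knave" — False. ✓
Tavi (knight): "at most 2 of Ivan, Omar, Lena, and Tavi are knights" — True. ✓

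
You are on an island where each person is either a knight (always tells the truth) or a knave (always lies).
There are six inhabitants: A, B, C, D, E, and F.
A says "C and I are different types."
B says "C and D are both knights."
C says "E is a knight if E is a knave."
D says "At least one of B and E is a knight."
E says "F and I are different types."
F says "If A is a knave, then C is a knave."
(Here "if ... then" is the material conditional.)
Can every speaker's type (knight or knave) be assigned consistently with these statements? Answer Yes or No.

Checking all 64 assignments, each has at least one speaker whose statement's truth value contradicts their type.

No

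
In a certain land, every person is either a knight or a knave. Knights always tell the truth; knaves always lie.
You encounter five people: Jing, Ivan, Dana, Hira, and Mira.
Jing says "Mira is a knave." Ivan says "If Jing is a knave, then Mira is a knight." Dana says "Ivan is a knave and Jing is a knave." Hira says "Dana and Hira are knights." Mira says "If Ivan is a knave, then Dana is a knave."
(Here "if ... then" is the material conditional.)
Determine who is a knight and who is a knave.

Jing is a knave, Ivan is a knight, Dana is a knave, Hira is a knave, and Mira is a knight.

Suppose Jing is a knight. Then Jing's statement "Mira is a knave" would have to be true. Checking the 16 ways to assign the others, none is consistent with every speaker.
(For instance, with Ivan=knight, Dana=knave, Hira=knave, Mira=knight, Jing's claim "Mira is a knave" comes out false where it would need to be true.)
So Jing must be a knave, making "Mira is a knave" false. Taking Jing=knave, Ivan=knight, Dana=knave, Hira=knave, Mira=knight, each remaining statement checks out:
  Ivan (knight): "if Jing is a knave, then Mira is a knight" — true. ✓
  Dana (knave): "Ivan is a knave and Jing is a knave" — false. ✓
  Hira (knave): "Dana and Hira are knights" — false. ✓
  Mira (knight): "if Ivan is a knave, then Dana is a knave" — true. ✓
This is the unique consistent assignment.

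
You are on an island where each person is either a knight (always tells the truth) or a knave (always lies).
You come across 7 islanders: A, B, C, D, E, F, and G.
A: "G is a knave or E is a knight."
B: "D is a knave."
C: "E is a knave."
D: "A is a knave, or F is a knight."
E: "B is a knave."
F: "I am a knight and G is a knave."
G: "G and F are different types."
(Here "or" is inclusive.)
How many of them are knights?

The unique consistent assignment is A=knight, B=knight, C=knight, D=knave, E=knave, F=knave, G=knave.
That has 3 knights.

3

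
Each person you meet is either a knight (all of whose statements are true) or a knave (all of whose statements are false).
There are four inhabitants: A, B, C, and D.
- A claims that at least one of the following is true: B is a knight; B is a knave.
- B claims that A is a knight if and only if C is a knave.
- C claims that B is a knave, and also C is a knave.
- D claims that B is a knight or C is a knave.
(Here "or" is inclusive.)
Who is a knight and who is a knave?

Knights: A, B, and D. Knaves: C.

A is a knight, so "at least one of the following is true: B is a knight; B is a knave" must be true — and it is.
B (knight): "A is a knight if and only if C is a knave" — true. ✓
C is a knave; "B is a knave, and also C is a knave" is False, as required.
D (knight): "B is a knight or C is a knave" — true. ✓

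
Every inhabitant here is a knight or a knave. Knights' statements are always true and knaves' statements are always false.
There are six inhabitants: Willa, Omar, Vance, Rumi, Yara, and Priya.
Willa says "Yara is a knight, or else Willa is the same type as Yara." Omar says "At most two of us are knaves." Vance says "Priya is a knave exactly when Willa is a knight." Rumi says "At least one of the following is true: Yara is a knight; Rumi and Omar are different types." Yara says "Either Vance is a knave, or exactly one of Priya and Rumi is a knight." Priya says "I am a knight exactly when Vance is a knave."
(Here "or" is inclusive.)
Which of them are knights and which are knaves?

Willa (knight): "Yara is a knight, or else Willa is the same type as Yara" — True. ✓
Omar is a knight, so "at most two of us are knaves" must be True — and it is.
Vance is a knave; "Priya is a knave exactly when Willa is a knight" is False, as required.
Rumi is a knight, and the claim "at least one of the following is true: Yara is a knight; Rumi and Omar are different types" is indeed True.
As a knight, Yara's statement "either Vance is a knave, or exactly one of Priya and Rumi is a knight" should be True; it is.
Priya is a knight, so "I am a knight exactly when Vance is a knave" must be True — and it is.

Willa is a knight, Omar is a knight, Vance is a knave, Rumi is a knight, Yara is a knight, and Priya is a knight.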